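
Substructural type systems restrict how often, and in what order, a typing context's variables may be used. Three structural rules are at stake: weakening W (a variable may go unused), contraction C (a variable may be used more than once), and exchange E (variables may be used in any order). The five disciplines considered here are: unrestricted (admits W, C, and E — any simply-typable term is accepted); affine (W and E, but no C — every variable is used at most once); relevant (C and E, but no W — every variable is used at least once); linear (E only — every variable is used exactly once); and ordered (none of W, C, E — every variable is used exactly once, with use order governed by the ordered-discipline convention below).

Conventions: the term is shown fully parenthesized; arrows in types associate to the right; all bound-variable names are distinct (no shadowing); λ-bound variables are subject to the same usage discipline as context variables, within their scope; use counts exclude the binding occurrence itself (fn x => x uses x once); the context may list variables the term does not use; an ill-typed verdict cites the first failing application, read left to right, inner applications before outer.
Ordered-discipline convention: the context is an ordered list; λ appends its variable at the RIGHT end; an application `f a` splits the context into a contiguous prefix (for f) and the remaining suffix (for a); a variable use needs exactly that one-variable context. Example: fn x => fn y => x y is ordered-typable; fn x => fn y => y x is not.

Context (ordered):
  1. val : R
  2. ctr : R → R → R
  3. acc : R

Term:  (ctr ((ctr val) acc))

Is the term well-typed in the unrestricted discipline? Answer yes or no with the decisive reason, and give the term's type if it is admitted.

yes — well-typed at R → R; no restrictions here; term : R → R
counts: val: 1×, ctr: 2×, acc: 1×
use order (left to right): ctr, ctr, val, acc
typing: ✓ — R → R
summary: ordered ✗ · linear ✗ · affine ✗ · relevant ✓ · unrestricted ✓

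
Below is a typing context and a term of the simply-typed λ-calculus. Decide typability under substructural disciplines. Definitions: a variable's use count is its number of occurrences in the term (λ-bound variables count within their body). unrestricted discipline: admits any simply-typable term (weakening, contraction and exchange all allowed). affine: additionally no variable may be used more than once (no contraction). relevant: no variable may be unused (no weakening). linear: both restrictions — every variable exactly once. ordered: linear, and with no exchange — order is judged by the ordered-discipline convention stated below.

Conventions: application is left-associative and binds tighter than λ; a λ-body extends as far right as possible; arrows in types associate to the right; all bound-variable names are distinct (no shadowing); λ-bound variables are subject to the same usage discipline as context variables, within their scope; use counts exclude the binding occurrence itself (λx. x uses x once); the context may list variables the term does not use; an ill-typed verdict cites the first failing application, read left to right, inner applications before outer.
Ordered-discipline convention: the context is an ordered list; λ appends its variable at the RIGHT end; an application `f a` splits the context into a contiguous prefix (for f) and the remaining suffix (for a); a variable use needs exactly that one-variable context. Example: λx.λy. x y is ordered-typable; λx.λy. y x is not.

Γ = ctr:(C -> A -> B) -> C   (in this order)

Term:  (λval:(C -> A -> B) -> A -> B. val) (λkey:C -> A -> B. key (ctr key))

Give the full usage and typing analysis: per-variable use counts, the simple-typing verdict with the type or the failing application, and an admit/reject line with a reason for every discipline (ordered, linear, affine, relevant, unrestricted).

use counts: ctr: 1×, val (bound): 1×, key (bound): 2×
use order (left to right): val, key, ctr, key
typing: well-typed at (C -> A -> B) -> A -> B
ordered: ✗, needs contraction — key ×2
linear: ✗, needs contraction — key ×2
affine: ✗, needs contraction — key ×2
relevant: ✓, none of ctr, val, key goes unused
unrestricted: ✓, well-typed at (C -> A -> B) -> A -> B; no restrictions here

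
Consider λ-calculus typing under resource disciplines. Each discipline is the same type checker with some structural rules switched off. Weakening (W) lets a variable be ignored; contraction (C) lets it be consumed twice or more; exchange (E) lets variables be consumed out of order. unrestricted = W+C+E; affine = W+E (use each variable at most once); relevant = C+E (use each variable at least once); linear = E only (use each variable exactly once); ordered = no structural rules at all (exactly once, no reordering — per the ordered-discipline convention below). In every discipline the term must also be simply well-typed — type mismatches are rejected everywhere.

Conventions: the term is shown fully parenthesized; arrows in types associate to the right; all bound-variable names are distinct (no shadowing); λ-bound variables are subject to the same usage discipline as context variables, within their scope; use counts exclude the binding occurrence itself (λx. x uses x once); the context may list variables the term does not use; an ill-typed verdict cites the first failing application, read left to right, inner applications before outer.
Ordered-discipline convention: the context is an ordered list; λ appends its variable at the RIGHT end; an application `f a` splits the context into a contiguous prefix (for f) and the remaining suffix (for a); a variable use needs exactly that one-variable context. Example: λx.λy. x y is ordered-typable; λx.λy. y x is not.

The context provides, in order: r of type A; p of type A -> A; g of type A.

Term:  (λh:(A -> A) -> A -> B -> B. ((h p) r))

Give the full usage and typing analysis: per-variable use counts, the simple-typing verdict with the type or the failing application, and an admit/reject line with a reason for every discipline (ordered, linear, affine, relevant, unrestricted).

counts: r: 1, p: 1, g: 0, h (bound): 1
order of uses: h, p, r
typing: well-typed at ((A -> A) -> A -> B -> B) -> B -> B
ordered ✗ (needs weakening: g unused)
linear ✗ (needs weakening: g unused)
affine ✓ (no duplicate uses among r, p, g, h)
relevant ✗ (needs weakening: g unused)
unrestricted ✓ (well-typed at ((A -> A) -> A -> B -> B) -> B -> B; no restrictions here)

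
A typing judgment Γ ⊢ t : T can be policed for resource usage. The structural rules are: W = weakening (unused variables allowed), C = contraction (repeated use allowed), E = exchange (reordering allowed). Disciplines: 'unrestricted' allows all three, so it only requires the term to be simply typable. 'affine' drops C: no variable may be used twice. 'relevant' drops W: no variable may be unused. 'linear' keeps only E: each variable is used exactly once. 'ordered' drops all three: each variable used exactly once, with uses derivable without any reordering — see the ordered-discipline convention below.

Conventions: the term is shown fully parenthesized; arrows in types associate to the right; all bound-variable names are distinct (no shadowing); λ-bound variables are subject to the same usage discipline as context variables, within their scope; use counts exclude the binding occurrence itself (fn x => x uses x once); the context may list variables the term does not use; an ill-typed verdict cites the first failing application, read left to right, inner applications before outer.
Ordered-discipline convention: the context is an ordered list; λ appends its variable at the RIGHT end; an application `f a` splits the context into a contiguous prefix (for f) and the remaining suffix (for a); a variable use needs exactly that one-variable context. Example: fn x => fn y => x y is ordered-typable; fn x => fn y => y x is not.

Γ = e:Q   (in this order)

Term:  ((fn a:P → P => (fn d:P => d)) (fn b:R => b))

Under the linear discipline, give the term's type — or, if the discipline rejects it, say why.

not well-typed under linear — the type mismatch rejects it
variable uses: e=0, a (bound)=0, d (bound)=1, b (bound)=1
use order (left to right): d, b
typing: ill-typed: a function awaiting P → P gets R → R
per-discipline verdicts: ordered ✗ | linear ✗ | affine ✗ | relevant ✗ | unrestricted ✗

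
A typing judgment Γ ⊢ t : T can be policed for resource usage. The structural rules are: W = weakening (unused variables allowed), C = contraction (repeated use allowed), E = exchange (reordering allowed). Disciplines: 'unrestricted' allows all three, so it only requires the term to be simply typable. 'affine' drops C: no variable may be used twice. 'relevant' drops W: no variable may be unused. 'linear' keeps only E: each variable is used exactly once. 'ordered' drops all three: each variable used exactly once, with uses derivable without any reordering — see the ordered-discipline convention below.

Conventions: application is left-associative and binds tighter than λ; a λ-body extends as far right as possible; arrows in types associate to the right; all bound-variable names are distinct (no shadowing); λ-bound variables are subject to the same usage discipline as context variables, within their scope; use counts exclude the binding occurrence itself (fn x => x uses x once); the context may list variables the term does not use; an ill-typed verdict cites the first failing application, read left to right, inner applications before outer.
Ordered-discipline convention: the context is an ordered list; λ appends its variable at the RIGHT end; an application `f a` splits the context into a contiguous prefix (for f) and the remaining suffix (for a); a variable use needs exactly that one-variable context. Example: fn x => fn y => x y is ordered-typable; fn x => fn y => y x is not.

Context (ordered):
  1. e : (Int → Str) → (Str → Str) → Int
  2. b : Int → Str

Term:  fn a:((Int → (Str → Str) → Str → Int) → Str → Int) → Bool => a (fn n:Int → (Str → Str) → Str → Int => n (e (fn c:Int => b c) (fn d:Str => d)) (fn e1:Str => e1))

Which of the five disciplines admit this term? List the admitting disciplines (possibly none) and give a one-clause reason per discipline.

accepted by: linear, affine, relevant, unrestricted
use counts: e: 1; b: 1; a [bound]: 1; n [bound]: 1; c [bound]: 1; d [bound]: 1; e1 [bound]: 1
use order (left to right): a, n, e, b, c, d, e1
typing: the term checks, with type (((Int → (Str → Str) → Str → Int) → Str → Int) → Bool) → Bool
ordered: ✗ — use order a, n, e, b, c, d, e1 needs exchange
linear: ✓ — e, b, a, n, c, d, e1: one use apiece
affine: ✓ — none of e, b, a, n, c, d, e1 used more than once
relevant: ✓ — every one of e, b, a, n, c, d, e1 appears
unrestricted: ✓ — simply typable at (((Int → (Str → Str) → Str → Int) → Str → Int) → Bool) → Bool; W, C, E all held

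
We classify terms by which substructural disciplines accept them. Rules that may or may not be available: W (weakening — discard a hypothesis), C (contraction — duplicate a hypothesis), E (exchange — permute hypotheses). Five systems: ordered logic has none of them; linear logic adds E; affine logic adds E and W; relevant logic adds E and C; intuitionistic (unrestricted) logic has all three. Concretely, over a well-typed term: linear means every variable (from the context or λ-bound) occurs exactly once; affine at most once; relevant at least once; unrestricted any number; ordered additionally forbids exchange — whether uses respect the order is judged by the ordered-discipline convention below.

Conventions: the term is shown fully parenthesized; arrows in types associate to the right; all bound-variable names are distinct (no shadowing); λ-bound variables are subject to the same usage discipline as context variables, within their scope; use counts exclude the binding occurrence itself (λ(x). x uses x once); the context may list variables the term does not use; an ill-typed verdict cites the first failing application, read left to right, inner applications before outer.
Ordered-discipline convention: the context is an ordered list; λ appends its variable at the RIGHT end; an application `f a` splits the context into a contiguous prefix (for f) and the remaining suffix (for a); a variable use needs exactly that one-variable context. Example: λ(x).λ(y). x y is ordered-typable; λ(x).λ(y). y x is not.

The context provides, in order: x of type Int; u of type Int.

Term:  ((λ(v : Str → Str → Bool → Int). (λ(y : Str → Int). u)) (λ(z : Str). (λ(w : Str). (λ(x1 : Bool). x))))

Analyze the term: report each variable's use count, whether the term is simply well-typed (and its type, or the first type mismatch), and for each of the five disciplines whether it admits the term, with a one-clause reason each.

use counts: x: 1×, u: 1×, v (bound): 0×, y (bound): 0×, z (bound): 0×, w (bound): 0×, x1 (bound): 0×
uses in reading order: u, x
typing: well-typed — term : (Str → Int) → Int
ordered: ✗, v, y, z, w, x1 left unused
linear: ✗, v, y, z, w, x1 left unused
affine: ✓, none of x, u, v, y, z, w, x1 used more than once
relevant: ✗, v, y, z, w, x1 left unused
unrestricted: ✓, type-checks ((Str → Int) → Int) and nothing is barred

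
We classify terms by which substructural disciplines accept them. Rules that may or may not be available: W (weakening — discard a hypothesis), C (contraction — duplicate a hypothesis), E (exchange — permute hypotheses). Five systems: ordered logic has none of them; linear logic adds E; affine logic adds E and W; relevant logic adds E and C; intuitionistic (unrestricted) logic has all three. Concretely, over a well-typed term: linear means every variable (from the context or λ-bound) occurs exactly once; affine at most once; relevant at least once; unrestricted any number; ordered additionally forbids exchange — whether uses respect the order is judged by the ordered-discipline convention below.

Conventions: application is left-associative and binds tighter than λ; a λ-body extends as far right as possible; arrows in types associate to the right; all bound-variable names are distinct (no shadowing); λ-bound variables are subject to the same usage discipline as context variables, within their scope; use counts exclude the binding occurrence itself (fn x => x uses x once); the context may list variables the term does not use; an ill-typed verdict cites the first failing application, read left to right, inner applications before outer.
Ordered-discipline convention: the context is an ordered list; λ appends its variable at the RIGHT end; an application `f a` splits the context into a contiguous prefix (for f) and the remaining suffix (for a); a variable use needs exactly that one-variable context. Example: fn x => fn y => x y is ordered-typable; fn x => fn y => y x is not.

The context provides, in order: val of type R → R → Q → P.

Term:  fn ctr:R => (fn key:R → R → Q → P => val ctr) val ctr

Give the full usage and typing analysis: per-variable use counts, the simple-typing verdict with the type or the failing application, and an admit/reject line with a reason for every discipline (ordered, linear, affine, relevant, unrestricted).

use counts: val: 2, ctr (λ-bound): 2, key (λ-bound): 0
order of uses: val, ctr, val, ctr
typing: well-typed — term : R → Q → P
ordered: ✗, uses contraction: val ×2, ctr ×2; needs weakening: key unused
linear: ✗, uses contraction: val ×2, ctr ×2; needs weakening: key unused
affine: ✗, uses contraction: val ×2, ctr ×2
relevant: ✗, needs weakening: key unused
unrestricted: ✓, well-typed at R → Q → P; no restrictions here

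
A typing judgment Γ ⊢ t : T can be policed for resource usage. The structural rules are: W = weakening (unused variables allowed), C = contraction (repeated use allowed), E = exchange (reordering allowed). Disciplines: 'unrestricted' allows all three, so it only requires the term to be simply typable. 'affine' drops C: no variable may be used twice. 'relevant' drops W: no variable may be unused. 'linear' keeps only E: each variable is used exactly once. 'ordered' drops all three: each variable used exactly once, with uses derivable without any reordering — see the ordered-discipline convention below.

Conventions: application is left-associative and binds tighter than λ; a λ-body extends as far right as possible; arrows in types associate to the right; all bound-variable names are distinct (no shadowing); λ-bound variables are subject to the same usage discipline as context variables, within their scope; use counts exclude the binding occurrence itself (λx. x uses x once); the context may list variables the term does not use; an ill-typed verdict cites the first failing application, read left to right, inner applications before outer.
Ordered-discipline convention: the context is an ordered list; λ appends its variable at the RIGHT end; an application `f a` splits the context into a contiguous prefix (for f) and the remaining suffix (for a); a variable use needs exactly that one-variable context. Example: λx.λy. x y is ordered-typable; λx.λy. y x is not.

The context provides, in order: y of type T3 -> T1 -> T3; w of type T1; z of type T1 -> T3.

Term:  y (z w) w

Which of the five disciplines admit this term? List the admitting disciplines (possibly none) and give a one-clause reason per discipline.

admitted in: relevant, unrestricted
usage: y ×1; w ×2; z ×1
left-to-right use order: y, z, w, w
typing: well-typed at T3
ordered: ✗, uses contraction: w ×2
linear: ✗, uses contraction: w ×2
affine: ✗, uses contraction: w ×2
relevant: ✓, every one of y, w, z appears
unrestricted: ✓, type-checks (T3) and nothing is barred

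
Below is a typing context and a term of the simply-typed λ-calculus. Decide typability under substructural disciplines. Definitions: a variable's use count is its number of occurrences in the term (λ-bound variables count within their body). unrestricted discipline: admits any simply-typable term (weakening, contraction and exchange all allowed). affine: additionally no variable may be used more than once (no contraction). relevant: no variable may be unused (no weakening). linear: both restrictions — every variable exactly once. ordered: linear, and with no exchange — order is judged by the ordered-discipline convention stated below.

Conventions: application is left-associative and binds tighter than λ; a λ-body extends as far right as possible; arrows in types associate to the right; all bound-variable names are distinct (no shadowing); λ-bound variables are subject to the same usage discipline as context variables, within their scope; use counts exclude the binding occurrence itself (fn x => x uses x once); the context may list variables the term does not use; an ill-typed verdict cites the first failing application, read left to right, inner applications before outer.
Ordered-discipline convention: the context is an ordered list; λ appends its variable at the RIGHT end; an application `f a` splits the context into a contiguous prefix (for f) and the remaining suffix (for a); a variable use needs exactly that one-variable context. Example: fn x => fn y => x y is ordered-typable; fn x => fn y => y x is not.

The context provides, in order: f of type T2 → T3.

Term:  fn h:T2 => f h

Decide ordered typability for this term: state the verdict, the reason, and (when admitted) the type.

yes — one use each (f, h); ordered split holds; term : T2 → T3
use counts: f: 1×; h [bound]: 1×
uses in reading order: f, h
typing: ✓ — T2 → T3
summary: ordered ✓, linear ✓, affine ✓, relevant ✓, unrestricted ✓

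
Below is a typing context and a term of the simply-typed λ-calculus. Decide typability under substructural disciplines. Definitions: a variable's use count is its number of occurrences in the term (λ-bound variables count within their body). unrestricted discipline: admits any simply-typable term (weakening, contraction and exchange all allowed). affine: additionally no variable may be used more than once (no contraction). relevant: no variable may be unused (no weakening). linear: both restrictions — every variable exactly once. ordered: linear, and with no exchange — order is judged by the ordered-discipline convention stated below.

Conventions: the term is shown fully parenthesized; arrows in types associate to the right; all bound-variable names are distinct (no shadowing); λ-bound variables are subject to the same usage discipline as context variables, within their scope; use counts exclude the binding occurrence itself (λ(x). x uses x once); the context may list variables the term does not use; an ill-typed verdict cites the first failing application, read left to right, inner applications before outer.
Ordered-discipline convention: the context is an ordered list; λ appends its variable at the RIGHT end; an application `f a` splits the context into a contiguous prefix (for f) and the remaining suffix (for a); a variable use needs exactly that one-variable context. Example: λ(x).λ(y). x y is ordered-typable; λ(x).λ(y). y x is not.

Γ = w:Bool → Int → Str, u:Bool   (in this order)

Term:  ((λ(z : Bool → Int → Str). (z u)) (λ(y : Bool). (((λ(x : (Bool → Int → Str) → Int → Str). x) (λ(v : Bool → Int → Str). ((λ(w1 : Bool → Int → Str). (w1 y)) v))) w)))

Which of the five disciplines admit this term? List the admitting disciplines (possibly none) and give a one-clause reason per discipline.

admitted in: linear, affine, relevant, unrestricted
usage: w: 1; u: 1; z (λ-bound): 1; y (λ-bound): 1; x (λ-bound): 1; v (λ-bound): 1; w1 (λ-bound): 1
left-to-right use order: z, u, x, w1, y, v, w
typing: well-typed — term : Int → Str
ordered: ✗ — needs exchange: uses follow z, u, x, w1, y, v, w
linear: ✓ — single use per variable (w, u, z, y, x, v, w1)
affine: ✓ — at most one use each (w, u, z, y, x, v, w1)
relevant: ✓ — every one of w, u, z, y, x, v, w1 appears
unrestricted: ✓ — type-checks (Int → Str) and nothing is barred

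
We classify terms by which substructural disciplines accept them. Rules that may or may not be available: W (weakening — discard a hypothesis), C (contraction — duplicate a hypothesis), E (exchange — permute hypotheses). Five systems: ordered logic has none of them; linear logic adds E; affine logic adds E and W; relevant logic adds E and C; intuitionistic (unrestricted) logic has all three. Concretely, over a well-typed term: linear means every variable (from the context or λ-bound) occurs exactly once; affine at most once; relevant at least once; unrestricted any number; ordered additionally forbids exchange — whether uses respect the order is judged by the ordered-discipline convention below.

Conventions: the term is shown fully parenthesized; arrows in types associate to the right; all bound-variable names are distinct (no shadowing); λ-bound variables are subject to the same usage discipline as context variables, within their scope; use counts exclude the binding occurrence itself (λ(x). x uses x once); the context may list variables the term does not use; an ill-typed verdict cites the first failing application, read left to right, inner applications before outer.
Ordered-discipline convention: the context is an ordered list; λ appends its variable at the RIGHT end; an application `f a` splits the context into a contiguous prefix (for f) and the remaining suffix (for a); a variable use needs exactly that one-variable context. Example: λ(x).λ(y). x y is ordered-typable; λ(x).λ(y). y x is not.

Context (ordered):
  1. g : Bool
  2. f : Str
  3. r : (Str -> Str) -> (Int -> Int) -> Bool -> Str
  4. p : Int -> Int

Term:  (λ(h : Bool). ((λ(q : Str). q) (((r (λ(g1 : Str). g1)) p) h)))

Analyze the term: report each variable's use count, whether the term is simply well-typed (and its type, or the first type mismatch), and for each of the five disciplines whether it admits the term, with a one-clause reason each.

use counts: g ×0, f ×0, r ×1, p ×1, h (λ-bound) ×1, q (λ-bound) ×1, g1 (λ-bound) ×1
use order (left to right): q, r, g1, p, h
typing: ✓ — Bool -> Str
ordered: ✗, g, f never used (weakening)
linear: ✗, g, f never used (weakening)
affine: ✓, g, f, r, p, h, q, g1: no repeats, contraction unneeded
relevant: ✗, g, f never used (weakening)
unrestricted: ✓, typability at Bool -> Str is all that's needed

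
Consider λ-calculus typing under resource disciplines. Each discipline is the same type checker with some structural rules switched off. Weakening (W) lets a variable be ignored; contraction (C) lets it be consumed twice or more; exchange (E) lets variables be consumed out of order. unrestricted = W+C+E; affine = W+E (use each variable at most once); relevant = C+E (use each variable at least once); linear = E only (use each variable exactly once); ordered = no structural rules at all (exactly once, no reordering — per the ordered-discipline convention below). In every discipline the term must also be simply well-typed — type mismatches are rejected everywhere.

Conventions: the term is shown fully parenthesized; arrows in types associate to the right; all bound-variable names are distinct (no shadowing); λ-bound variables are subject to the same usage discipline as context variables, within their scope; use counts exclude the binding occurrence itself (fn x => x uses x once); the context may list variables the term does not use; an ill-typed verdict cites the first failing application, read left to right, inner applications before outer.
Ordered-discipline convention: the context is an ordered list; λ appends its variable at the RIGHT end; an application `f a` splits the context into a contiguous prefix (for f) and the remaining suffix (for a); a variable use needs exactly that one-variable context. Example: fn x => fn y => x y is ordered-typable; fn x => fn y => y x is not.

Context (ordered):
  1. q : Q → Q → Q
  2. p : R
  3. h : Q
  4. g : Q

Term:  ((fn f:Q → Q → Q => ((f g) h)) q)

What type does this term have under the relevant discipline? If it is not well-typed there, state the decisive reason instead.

not well-typed under relevant — p left unused
usage: q=1, p=0, h=1, g=1, f (bound)=1
left-to-right use order: f, g, h, q
typing: ✓ — Q
all disciplines: ordered ✗ · linear ✗ · affine ✓ · relevant ✗ · unrestricted ✓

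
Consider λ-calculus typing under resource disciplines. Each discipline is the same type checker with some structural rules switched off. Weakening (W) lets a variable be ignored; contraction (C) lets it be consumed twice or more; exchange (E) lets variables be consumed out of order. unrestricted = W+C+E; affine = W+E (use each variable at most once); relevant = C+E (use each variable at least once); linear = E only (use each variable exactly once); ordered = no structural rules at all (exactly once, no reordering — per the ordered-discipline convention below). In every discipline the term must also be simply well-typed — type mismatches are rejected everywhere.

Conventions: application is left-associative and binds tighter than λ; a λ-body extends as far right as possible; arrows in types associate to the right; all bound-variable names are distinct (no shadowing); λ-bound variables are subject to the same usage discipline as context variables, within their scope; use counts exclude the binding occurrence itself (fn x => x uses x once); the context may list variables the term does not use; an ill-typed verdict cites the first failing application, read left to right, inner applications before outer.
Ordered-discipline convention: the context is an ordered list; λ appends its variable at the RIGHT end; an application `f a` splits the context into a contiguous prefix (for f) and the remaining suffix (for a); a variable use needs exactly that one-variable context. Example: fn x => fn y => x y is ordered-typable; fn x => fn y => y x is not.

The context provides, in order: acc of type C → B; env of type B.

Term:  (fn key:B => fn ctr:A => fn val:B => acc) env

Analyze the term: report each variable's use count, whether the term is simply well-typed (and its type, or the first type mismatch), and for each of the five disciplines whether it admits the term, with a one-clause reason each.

usage: acc=1, env=1, key [bound]=0, ctr [bound]=0, val [bound]=0
uses in reading order: acc, env
typing: ✓ — A → B → C → B
ordered ✗ (unused: key, ctr, val — weakening required)
linear ✗ (unused: key, ctr, val — weakening required)
affine ✓ (at most one use each (acc, env, key, ctr, val))
relevant ✗ (unused: key, ctr, val — weakening required)
unrestricted ✓ (well-typed at A → B → C → B; no restrictions here)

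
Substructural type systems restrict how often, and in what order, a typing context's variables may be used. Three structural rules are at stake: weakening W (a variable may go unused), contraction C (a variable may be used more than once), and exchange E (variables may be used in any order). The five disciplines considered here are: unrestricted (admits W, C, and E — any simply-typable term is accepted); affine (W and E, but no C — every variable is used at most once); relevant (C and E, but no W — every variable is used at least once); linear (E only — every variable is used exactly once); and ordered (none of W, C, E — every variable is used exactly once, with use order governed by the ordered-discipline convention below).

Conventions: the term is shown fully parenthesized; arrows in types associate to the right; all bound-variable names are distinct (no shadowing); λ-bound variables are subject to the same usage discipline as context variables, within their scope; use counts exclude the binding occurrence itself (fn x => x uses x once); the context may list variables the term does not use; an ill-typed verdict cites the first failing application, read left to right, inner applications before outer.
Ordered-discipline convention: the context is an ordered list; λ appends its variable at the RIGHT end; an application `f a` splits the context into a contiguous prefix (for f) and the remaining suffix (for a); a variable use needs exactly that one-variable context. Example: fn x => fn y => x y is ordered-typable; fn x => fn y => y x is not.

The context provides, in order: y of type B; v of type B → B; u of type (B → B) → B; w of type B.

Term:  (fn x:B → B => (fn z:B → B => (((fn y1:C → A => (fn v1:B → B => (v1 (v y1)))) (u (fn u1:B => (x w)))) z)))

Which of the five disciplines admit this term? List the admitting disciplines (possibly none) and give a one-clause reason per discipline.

admitting disciplines: none
usage: y ×0; v ×1; u ×1; w ×1; x [bound] ×1; z [bound] ×1; y1 [bound] ×1; v1 [bound] ×1; u1 [bound] ×0
use order (left to right): v1, v, y1, u, x, w, z
typing: ill-typed: argument of type C → A where B is required
ordered ✗ (fails simple typing)
linear ✗ (a type mismatch blocks all five)
affine ✗ (the type mismatch rejects it)
relevant ✗ (not simply typable)
unrestricted ✗ (fails simple typing)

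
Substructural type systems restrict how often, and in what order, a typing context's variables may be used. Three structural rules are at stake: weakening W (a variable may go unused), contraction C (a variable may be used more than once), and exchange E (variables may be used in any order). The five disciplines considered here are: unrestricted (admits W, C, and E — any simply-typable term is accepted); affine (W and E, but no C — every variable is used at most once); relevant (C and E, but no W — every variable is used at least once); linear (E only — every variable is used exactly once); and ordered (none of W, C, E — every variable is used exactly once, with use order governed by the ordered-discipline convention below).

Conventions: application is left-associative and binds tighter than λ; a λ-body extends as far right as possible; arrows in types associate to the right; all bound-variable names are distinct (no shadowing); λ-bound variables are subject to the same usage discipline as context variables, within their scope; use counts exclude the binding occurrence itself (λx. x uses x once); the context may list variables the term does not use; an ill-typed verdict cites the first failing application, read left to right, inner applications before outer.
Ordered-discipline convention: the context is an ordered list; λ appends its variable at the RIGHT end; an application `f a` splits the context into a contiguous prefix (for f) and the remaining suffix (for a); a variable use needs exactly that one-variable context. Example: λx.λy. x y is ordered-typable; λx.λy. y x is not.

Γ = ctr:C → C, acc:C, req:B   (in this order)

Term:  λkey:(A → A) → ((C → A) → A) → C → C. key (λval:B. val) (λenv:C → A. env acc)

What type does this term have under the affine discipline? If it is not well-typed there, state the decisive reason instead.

not well-typed under affine — a type mismatch blocks all five
use counts: ctr: 0×, acc: 1×, req: 0×, key [bound]: 1×, val [bound]: 1×, env [bound]: 1×
left-to-right use order: key, val, env, acc
typing: ill-typed: an application expects A → A but receives B → B
all disciplines: ordered ✗; linear ✗; affine ✗; relevant ✗; unrestricted ✗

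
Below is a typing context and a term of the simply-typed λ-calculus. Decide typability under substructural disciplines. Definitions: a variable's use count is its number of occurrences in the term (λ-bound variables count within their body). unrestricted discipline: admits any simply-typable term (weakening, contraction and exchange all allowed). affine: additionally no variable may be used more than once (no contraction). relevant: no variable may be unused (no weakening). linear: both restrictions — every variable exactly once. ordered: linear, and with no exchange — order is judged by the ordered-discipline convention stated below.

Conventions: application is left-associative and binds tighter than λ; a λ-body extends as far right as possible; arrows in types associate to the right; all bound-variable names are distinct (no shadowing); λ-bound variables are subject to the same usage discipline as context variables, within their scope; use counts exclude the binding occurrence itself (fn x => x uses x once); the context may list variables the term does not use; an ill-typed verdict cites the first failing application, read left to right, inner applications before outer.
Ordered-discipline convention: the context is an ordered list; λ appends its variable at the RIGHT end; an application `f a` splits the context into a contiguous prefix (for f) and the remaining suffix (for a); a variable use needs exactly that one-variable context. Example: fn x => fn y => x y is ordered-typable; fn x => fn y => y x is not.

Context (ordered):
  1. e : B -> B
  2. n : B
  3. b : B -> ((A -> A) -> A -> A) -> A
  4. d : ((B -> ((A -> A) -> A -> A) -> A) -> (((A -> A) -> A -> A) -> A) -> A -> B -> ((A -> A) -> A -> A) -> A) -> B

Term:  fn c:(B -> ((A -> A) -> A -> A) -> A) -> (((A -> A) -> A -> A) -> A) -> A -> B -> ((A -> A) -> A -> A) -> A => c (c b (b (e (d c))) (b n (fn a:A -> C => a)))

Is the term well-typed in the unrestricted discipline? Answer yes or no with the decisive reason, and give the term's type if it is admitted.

no — fails simple typing
variable uses: e ×1; n ×1; b ×3; d ×1; c [bound] ×3; a [bound] ×1
use order (left to right): c, c, b, b, e, d, c, b, n, a
typing: ill-typed: a function awaiting (A -> A) -> A -> A gets (A -> C) -> A -> C
per-discipline verdicts: ordered ✗ | linear ✗ | affine ✗ | relevant ✗ | unrestricted ✗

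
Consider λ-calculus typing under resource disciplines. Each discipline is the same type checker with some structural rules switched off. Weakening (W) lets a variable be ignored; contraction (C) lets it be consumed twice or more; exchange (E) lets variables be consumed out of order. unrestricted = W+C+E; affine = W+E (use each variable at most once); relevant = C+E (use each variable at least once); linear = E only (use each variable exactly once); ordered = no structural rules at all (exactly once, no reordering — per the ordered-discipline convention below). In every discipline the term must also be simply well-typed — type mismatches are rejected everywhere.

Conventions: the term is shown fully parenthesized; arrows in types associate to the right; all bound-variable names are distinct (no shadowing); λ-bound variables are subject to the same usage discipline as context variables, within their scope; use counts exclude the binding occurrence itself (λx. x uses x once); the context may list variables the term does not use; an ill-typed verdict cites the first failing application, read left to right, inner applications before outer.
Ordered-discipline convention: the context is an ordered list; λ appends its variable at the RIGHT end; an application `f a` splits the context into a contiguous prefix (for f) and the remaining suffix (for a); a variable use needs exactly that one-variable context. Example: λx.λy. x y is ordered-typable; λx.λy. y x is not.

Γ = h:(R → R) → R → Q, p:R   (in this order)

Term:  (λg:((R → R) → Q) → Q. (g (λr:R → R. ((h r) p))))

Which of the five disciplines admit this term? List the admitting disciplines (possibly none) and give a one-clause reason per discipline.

accepted by: linear, affine, relevant, unrestricted
counts: h: 1×; p: 1×; g [bound]: 1×; r [bound]: 1×
use order (left to right): g, h, r, p
typing: well-typed at (((R → R) → Q) → Q) → Q
ordered: ✗, no contiguous prefix/suffix split fits g, h, r, p
linear: ✓, exactly-once usage across h, p, g, r
affine: ✓, no duplicate uses among h, p, g, r
relevant: ✓, h, p, g, r: all used, weakening unneeded
unrestricted: ✓, well-typed at (((R → R) → Q) → Q) → Q; no restrictions here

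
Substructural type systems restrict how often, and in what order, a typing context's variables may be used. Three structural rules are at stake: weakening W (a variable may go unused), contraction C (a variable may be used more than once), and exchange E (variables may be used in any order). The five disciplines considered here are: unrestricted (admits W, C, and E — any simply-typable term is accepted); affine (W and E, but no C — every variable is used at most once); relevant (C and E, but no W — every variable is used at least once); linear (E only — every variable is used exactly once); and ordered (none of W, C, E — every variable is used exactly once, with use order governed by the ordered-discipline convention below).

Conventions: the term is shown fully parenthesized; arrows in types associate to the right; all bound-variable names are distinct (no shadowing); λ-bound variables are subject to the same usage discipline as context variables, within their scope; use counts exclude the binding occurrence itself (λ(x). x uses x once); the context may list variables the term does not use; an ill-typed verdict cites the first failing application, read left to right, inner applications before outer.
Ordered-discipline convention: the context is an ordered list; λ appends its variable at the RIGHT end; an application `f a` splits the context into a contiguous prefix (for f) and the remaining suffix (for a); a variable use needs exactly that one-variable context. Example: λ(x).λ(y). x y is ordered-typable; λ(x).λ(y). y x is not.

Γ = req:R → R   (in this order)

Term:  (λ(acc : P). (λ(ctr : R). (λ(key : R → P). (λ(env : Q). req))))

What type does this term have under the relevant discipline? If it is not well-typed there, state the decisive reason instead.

not well-typed under relevant — acc, ctr, key, env left unused
usage: req: 1×, acc (λ-bound): 0×, ctr (λ-bound): 0×, key (λ-bound): 0×, env (λ-bound): 0×
order of uses: req
typing: the term checks, with type P → R → (R → P) → Q → R → R
across the five disciplines: ordered ✗ · linear ✗ · affine ✓ · relevant ✗ · unrestricted ✓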